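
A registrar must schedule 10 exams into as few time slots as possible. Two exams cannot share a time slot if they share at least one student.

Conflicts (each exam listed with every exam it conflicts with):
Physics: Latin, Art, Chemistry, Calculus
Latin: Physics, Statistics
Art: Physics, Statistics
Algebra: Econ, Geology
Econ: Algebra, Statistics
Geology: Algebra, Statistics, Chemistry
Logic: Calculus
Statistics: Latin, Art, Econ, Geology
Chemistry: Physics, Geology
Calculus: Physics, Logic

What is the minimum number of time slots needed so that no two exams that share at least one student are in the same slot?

3

The cycle Statistics-Latin-Physics-Chemistry-Geology-Statistics has odd length 5, so it cannot be 2-colored; at least 3 time slots are needed.
3 time slots suffice: time slot 1 → {Physics, Algebra, Logic, Statistics}; time slot 2 → {Latin, Art, Econ, Geology, Calculus}; time slot 3 → {Chemistry}. No two conflicting exams share a time slot.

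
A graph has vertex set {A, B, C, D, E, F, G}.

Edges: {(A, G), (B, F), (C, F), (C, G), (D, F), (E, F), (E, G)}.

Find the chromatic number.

C and F are adjacent, so at least 2 colors are needed.
2 colors suffice: color 1 → {F, G}; color 2 → {A, B, C, D, E}. No two adjacent vertices share a color.

2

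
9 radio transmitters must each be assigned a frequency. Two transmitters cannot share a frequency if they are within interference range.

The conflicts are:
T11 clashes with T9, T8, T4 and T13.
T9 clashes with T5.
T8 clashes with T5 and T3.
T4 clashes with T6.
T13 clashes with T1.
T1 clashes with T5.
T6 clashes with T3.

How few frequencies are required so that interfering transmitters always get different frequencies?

The cycle T8-T3-T6-T4-T11-T8 has odd length 5, so it cannot be 2-colored; at least 3 frequencies are needed.
3 frequencies suffice: frequency 1 → {T11, T6, T5}; frequency 2 → {T9, T8, T4, T13}; frequency 3 → {T1, T3}. No two conflicting transmitters share a frequency.

3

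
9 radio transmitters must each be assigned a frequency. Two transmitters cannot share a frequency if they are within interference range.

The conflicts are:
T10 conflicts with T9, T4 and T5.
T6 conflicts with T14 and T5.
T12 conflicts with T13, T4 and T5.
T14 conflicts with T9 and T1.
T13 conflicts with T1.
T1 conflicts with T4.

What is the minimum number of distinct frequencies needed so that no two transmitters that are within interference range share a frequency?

The cycle T10-T9-T14-T6-T5-T10 has odd length 5, so it cannot be 2-colored; at least 3 frequencies are needed.
Using 3 frequencies: T10=2, T6=2, T12=2, T14=1, T9=3, T13=1, T1=2, T4=1, T5=1. Every pair that conflicts lands in different frequencies.

3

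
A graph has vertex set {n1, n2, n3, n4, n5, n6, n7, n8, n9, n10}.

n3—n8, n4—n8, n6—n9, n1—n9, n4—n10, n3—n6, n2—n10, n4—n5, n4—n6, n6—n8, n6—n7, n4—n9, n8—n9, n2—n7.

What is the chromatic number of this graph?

n4, n6, n8, n9 are pairwise adjacent (a clique of size 4), so at least 4 colors are needed.
4 colors suffice: n1=red, n2=red, n3=blue, n4=blue, n5=red, n6=red, n7=blue, n8=yellow, n9=green, n10=green. Every edge joins two different colors.

4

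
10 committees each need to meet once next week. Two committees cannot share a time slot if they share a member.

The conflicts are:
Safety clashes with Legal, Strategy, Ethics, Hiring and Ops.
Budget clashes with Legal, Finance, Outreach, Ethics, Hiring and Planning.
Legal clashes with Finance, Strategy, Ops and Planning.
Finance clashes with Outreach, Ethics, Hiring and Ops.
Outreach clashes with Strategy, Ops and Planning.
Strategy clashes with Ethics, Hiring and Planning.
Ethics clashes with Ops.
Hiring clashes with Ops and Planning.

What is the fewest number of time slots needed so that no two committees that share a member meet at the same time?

3

Outreach, Strategy, Planning all conflict with each other, so at least 3 time slots are needed.
3 time slots suffice: time slot 1 → {Budget, Strategy, Ops}; time slot 2 → {Safety, Finance, Planning}; time slot 3 → {Legal, Outreach, Ethics, Hiring}. No two conflicting committees share a time slot.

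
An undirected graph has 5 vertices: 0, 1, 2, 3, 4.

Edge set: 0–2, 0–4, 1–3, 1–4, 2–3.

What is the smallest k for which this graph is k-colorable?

The cycle 3-2-0-4-1-3 has odd length 5, so it cannot be 2-colored; at least 3 colors are needed.
One proper 3-coloring: 0=red, 1=red, 2=blue, 3=green, 4=blue. Every edge joins two different colors.

3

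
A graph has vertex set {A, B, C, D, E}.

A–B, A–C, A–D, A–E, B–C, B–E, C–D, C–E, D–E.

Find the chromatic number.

4

A, B, C, E form a clique, so at least 4 colors are needed.
4 colors suffice: color 1 → {C}; color 2 → {E}; color 3 → {A}; color 4 → {B, D}. Each edge has distinct colors on its endpoints.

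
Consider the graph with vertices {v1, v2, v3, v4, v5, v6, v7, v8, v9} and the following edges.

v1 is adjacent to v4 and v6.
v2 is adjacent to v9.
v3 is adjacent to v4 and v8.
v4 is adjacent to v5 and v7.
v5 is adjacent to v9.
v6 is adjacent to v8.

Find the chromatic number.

The cycle v6-v1-v4-v3-v8-v6 has odd length 5, so it cannot be 2-colored; at least 3 colors are needed.
3 colors suffice: v1=blue, v2=blue, v3=blue, v4=red, v5=blue, v6=green, v7=blue, v8=red, v9=red. Every edge joins two different colors.

3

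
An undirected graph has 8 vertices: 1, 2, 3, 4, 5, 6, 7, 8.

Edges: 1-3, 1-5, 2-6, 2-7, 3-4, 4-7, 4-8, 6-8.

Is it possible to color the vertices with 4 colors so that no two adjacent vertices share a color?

The chromatic number is 3. The cycle 2-7-4-8-6-2 has odd length 5, so it cannot be 2-colored; at least 3 colors are needed.
3 colors suffice: 1=red, 2=red, 3=blue, 4=red, 5=blue, 6=green, 7=blue, 8=blue.
Since 4 ≥ 3, a proper 4-coloring certainly exists.

Yes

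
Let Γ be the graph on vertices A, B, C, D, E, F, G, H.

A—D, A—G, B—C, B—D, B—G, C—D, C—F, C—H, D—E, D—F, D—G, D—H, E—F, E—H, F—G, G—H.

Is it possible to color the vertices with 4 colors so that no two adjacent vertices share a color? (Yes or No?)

The chromatic number is 3. A, D, G are mutually adjacent, so at least 3 colors are needed.
3 colors suffice: color 1 → {D}; color 2 → {C, E, G}; color 3 → {A, B, F, H}.
Since 4 ≥ 3, a proper 4-coloring certainly exists.

Yes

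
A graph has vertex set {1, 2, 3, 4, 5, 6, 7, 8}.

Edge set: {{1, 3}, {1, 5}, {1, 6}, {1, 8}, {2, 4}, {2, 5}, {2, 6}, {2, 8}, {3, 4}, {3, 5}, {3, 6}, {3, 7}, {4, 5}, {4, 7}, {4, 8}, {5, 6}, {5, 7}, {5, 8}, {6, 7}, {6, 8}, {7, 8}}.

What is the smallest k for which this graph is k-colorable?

4

2, 5, 6, 8 are mutually adjacent (a clique of size 4), so at least 4 colors are needed.
One proper 4-coloring: 1=d, 2=d, 3=c, 4=b, 5=a, 6=b, 7=d, 8=c. Each edge has distinct colors on its endpoints.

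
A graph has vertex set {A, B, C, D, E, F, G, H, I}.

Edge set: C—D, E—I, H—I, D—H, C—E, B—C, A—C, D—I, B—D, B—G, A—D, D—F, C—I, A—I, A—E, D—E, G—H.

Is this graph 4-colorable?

No

A, C, D, E, I are mutually adjacent (a clique of size 5), so at least 5 colors are needed.
So 4 colors are not enough.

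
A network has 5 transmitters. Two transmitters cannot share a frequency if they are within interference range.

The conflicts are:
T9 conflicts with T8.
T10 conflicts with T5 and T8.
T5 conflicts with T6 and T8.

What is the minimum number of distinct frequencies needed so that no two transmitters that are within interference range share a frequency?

3

T10, T5, T8 are mutually in conflict, so at least 3 frequencies are needed.
Using 3 frequencies: T9=1, T10=3, T5=1, T6=2, T8=2. No two conflicting transmitters share a frequency.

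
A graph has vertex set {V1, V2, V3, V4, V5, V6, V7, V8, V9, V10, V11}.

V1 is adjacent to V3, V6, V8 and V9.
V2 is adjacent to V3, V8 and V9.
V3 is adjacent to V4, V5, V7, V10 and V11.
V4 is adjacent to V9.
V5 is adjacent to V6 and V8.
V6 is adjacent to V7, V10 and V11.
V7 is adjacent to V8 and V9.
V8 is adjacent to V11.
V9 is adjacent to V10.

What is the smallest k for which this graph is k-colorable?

V3 and V11 are adjacent, so at least 2 colors are needed.
2 colors suffice: color 1 → {V3, V6, V8, V9}; color 2 → {V1, V2, V4, V5, V7, V10, V11}. No two adjacent vertices share a color.

2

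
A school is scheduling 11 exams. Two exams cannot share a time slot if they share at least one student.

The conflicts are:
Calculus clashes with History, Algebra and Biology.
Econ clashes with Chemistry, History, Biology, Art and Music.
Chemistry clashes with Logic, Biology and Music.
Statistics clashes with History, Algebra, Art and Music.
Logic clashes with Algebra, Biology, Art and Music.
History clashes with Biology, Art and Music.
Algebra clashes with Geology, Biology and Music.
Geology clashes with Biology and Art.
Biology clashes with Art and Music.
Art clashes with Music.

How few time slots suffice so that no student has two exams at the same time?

Econ, History, Biology, Art, Music pairwise conflict, so at least 5 time slots are needed.
5 time slots suffice: time slot 1 → {Statistics, Biology}; time slot 2 → {Calculus, Geology, Music}; time slot 3 → {Chemistry, Algebra, Art}; time slot 4 → {Logic, History}; time slot 5 → {Econ}. No two conflicting exams share a time slot.

5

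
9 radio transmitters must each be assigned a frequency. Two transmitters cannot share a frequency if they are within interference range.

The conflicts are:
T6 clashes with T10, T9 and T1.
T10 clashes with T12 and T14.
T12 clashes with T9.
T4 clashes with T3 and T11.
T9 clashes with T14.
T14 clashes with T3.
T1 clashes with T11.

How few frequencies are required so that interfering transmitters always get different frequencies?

3

The cycle T3-T14-T9-T6-T1-T11-T4-T3 has odd length 7, so it cannot be 2-colored; at least 3 frequencies are needed.
3 frequencies suffice: frequency 1 → {T6, T12, T14, T11}; frequency 2 → {T10, T9, T3, T1}; frequency 3 → {T4}. No two conflicting transmitters share a frequency.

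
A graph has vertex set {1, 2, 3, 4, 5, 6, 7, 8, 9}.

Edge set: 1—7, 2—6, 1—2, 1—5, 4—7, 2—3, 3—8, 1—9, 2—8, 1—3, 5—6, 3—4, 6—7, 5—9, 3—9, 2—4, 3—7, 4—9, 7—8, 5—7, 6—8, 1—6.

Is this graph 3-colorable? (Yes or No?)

No

1, 5, 6, 7 are mutually adjacent (a clique of size 4), so at least 4 colors are needed.
So 3 colors are not enough.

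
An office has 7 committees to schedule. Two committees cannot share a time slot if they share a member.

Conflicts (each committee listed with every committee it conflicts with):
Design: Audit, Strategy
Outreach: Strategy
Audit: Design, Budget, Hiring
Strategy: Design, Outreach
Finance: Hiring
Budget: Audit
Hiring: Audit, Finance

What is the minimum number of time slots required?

2

Outreach and Strategy conflict, so at least 2 time slots are needed.
2 time slots suffice: time slot 1 → {Audit, Strategy, Finance}; time slot 2 → {Design, Outreach, Budget, Hiring}. Each listed conflict is separated.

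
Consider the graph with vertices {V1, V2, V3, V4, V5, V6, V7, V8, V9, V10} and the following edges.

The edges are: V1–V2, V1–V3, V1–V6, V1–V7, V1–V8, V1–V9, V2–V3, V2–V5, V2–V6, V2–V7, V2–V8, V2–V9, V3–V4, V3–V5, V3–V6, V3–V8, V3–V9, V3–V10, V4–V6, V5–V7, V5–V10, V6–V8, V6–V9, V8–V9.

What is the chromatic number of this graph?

V1, V2, V3, V6, V8, V9 form a clique, so at least 6 colors are needed.
One proper 6-coloring: V1=4, V2=2, V3=1, V4=2, V5=3, V6=3, V7=1, V8=5, V9=6, V10=2. Every edge joins two different colors.

6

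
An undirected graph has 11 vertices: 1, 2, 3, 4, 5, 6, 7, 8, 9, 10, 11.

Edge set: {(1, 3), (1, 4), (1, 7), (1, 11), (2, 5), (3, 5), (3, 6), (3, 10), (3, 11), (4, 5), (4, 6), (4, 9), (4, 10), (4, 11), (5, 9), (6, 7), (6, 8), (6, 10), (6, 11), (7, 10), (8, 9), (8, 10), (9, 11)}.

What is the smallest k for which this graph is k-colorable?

3

1, 3, 11 are pairwise adjacent, so at least 3 colors are needed.
A valid assignment using 3 colors: 1=red, 2=red, 3=blue, 4=blue, 5=green, 6=red, 7=blue, 8=blue, 9=red, 10=green, 11=green. No two adjacent vertices share a color.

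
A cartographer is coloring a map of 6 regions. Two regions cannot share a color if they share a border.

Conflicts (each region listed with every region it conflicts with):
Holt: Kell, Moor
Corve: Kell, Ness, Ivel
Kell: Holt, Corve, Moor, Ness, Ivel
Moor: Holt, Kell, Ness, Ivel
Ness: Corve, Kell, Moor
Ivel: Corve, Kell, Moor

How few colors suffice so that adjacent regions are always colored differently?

Kell, Moor, Ivel all conflict with each other, so at least 3 colors are needed.
3 colors suffice: Holt=3, Corve=2, Kell=1, Moor=2, Ness=3, Ivel=3. Every pair that conflicts lands in different colors.

3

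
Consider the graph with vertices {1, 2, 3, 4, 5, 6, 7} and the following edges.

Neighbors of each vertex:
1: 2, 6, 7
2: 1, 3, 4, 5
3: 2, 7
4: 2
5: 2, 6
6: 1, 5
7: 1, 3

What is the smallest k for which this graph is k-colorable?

2

2 and 4 are adjacent, so at least 2 colors are needed.
2 colors suffice: color a → {2, 6, 7}; color b → {1, 3, 4, 5}. Every edge joins two different colors.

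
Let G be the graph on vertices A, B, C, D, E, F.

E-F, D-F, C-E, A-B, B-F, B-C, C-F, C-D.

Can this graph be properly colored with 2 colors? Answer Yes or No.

B, C, F are mutually adjacent, so at least 3 colors are needed.
So 2 colors are not enough.

No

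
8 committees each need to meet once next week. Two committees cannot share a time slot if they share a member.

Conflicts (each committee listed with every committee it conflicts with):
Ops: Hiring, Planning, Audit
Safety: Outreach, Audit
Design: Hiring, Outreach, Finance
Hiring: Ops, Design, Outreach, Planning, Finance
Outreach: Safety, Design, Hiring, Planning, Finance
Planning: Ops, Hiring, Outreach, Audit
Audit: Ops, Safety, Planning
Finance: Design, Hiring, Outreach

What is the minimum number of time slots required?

4

Design, Hiring, Outreach, Finance all conflict with each other, so at least 4 time slots are needed.
4 time slots suffice: time slot 1 → {Ops, Outreach}; time slot 2 → {Hiring, Audit}; time slot 3 → {Safety, Design, Planning}; time slot 4 → {Finance}. Every pair that conflicts lands in different time slots.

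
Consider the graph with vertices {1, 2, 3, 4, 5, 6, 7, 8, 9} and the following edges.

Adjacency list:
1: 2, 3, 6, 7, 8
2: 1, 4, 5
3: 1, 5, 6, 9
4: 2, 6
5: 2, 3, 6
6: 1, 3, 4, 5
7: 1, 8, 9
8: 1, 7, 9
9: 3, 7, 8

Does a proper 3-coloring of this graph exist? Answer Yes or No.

The chromatic number is 3. 7, 8, 9 are pairwise adjacent, so at least 3 colors are needed.
3 colors suffice: color red → {1, 4, 5, 9}; color blue → {2, 3, 7}; color green → {6, 8}.
That is already a proper 3-coloring.

Yes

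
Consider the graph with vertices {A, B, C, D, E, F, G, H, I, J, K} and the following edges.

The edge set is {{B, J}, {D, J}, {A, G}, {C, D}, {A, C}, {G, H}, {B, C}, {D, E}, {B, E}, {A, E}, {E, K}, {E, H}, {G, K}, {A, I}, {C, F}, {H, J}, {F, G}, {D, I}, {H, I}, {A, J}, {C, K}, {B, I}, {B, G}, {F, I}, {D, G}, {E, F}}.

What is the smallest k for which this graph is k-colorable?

2

B and J are adjacent, so at least 2 colors are needed.
2 colors suffice: color 1 → {C, E, G, I, J}; color 2 → {A, B, D, F, H, K}. Every edge joins two different colors.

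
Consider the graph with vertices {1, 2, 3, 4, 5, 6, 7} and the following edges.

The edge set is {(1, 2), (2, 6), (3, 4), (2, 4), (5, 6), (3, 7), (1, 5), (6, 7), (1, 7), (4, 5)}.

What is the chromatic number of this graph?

3

The cycle 2-6-7-3-4-2 has odd length 5, so it cannot be 2-colored; at least 3 colors are needed.
3 colors suffice: color red → {2, 5, 7}; color blue → {1, 4, 6}; color green → {3}. Each edge has distinct colors on its endpoints.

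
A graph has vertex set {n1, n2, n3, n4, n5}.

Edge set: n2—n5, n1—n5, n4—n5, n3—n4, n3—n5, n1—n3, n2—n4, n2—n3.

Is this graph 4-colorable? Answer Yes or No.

Yes

The chromatic number is 4. n2, n3, n4, n5 are pairwise adjacent (a clique of size 4), so at least 4 colors are needed.
4 colors suffice: color 1 → {n3}; color 2 → {n5}; color 3 → {n1, n4}; color 4 → {n2}.
That is already a proper 4-coloring.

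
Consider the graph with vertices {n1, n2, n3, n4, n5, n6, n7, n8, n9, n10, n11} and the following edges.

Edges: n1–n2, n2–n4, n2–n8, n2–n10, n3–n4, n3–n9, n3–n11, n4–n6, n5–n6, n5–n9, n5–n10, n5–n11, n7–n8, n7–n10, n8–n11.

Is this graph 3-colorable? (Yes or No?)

Yes

The chromatic number is 3. The cycle n9-n3-n4-n6-n5-n9 has odd length 5, so it cannot be 2-colored; at least 3 colors are needed.
A valid assignment using 3 colors: n1=2, n2=1, n3=1, n4=2, n5=1, n6=3, n7=1, n8=3, n9=2, n10=2, n11=2.
That is already a proper 3-coloring.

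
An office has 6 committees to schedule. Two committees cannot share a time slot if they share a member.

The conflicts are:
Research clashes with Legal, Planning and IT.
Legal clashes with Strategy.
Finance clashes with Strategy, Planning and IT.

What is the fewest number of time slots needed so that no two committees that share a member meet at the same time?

The cycle Finance-Planning-Research-Legal-Strategy-Finance has odd length 5, so it cannot be 2-colored; at least 3 time slots are needed.
3 time slots suffice: time slot 1 → {Research, Finance}; time slot 2 → {Strategy, Planning, IT}; time slot 3 → {Legal}. Each listed conflict is separated.

3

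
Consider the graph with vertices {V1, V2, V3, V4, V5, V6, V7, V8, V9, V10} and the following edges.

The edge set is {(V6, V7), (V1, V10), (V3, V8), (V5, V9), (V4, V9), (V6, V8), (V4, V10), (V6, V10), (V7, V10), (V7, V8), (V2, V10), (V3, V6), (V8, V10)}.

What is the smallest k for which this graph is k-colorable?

V6, V7, V8, V10 are pairwise adjacent (a clique of size 4), so at least 4 colors are needed.
4 colors suffice: color red → {V3, V9, V10}; color blue → {V1, V2, V4, V5, V8}; color green → {V6}; color yellow → {V7}. Every edge joins two different colors.

4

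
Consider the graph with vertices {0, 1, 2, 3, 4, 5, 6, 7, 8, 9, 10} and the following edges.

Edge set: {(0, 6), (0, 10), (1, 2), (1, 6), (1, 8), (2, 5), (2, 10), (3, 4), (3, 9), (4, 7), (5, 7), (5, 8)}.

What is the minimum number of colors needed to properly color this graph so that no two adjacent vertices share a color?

The cycle 1-6-0-10-2-1 has odd length 5, so it cannot be 2-colored; at least 3 colors are needed.
3 colors suffice: 0=red, 1=blue, 2=red, 3=blue, 4=red, 5=blue, 6=green, 7=green, 8=red, 9=red, 10=blue. No two adjacent vertices share a color.

3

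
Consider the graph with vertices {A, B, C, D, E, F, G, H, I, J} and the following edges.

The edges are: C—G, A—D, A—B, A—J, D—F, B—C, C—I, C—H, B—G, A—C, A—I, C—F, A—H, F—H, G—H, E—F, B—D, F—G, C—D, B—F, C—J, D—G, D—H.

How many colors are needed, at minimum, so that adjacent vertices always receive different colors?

5

B, C, D, F, G are pairwise adjacent (a clique of size 5), so at least 5 colors are needed.
One proper 5-coloring: A=2, B=4, C=1, D=3, E=1, F=2, G=5, H=4, I=3, J=3. No two adjacent vertices share a color.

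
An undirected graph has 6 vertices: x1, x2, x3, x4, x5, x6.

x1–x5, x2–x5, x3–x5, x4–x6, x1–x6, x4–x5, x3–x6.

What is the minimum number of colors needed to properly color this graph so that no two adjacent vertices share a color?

2

x3 and x6 are adjacent, so at least 2 colors are needed.
2 colors suffice: color 1 → {x5, x6}; color 2 → {x1, x2, x3, x4}. Each edge has distinct colors on its endpoints.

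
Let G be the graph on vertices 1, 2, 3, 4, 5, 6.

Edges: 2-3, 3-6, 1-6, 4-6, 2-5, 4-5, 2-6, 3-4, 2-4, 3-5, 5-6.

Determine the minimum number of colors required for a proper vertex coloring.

2, 3, 4, 5, 6 form a clique, so at least 5 colors are needed.
5 colors suffice: 1=b, 2=e, 3=d, 4=c, 5=b, 6=a. No two adjacent vertices share a color.

5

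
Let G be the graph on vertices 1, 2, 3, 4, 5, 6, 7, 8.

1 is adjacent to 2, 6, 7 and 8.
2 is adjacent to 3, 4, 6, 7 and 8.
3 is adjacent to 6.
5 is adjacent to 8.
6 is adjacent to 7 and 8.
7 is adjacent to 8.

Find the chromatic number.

5

1, 2, 6, 7, 8 form a clique, so at least 5 colors are needed.
5 colors suffice: color red → {2, 5}; color blue → {3, 4, 8}; color green → {6}; color yellow → {1}; color purple → {7}. No two adjacent vertices share a color.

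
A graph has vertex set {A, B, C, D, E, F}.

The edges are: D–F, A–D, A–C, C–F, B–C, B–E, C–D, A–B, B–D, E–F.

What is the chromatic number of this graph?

A, B, C, D are pairwise adjacent (a clique of size 4), so at least 4 colors are needed.
4 colors suffice: A=4, B=3, C=1, D=2, E=1, F=3. Every edge joins two different colors.

4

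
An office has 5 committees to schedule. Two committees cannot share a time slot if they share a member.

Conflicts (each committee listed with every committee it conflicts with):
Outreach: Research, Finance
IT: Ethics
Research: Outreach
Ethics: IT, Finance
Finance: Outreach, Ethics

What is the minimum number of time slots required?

2

Ethics and Finance conflict, so at least 2 time slots are needed.
A valid assignment using 2 time slots: Outreach=1, IT=2, Research=2, Ethics=1, Finance=2. No two conflicting committees share a time slot.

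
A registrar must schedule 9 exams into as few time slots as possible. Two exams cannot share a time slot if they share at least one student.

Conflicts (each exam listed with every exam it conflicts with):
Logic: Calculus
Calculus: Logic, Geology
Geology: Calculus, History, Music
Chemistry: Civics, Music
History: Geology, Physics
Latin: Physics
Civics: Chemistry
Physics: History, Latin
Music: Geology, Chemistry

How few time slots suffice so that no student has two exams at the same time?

Chemistry and Music conflict, so at least 2 time slots are needed.
Using 2 time slots: Logic=1, Calculus=2, Geology=1, Chemistry=1, History=2, Latin=2, Civics=2, Physics=1, Music=2. Each listed conflict is separated.

2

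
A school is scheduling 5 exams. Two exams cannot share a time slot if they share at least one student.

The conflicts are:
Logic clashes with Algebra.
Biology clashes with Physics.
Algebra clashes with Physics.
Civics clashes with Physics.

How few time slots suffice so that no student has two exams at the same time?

Logic and Algebra conflict, so at least 2 time slots are needed.
2 time slots suffice: Logic=1, Biology=2, Algebra=2, Civics=2, Physics=1. Each listed conflict is separated.

2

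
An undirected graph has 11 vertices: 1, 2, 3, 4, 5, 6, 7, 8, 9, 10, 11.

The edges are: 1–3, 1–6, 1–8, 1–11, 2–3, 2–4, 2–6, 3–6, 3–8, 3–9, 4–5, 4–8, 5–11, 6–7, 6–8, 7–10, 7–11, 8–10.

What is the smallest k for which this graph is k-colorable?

4

1, 3, 6, 8 form a clique, so at least 4 colors are needed.
4 colors suffice: color red → {3, 4, 10, 11}; color blue → {2, 5, 7, 8, 9}; color green → {6}; color yellow → {1}. Every edge joins two different colors.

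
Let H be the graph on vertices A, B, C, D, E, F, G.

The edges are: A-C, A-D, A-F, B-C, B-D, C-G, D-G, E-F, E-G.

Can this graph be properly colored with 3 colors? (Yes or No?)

The chromatic number is 3. The cycle F-A-C-G-E-F has odd length 5, so it cannot be 2-colored; at least 3 colors are needed.
3 colors suffice: color red → {C, D, E}; color blue → {A, B, G}; color green → {F}.
That is already a proper 3-coloring.

Yes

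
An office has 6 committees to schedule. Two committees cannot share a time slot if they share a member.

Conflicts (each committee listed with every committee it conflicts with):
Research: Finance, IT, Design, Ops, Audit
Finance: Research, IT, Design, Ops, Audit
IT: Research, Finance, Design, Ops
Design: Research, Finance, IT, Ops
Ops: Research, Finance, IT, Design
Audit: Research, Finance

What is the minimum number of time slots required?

5

Research, Finance, IT, Design, Ops all conflict with each other, so at least 5 time slots are needed.
5 time slots suffice: Research=1, Finance=2, IT=4, Design=3, Ops=5, Audit=3. Each listed conflict is separated.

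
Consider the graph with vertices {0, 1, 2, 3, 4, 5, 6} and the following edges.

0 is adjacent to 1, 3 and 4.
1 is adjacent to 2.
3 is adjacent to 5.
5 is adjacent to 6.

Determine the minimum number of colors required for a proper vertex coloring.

5 and 6 are adjacent, so at least 2 colors are needed.
A valid assignment using 2 colors: 0=red, 1=blue, 2=red, 3=blue, 4=blue, 5=red, 6=blue. No two adjacent vertices share a color.

2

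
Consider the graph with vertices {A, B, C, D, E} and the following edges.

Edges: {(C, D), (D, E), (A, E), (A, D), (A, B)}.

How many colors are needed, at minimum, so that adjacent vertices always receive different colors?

A, D, E form a triangle, so at least 3 colors are needed.
One proper 3-coloring: A=2, B=1, C=2, D=1, E=3. No two adjacent vertices share a color.

3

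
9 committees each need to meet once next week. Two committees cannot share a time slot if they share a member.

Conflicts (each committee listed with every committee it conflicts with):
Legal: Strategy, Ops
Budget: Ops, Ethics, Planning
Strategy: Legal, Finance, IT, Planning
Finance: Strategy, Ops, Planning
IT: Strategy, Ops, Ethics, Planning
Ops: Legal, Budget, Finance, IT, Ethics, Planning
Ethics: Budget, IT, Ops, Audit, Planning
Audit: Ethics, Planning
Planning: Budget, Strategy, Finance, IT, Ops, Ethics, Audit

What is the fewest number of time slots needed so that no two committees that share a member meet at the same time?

4

IT, Ops, Ethics, Planning pairwise conflict, so at least 4 time slots are needed.
4 time slots suffice: Legal=1, Budget=4, Strategy=2, Finance=3, IT=4, Ops=2, Ethics=3, Audit=2, Planning=1. Each listed conflict is separated.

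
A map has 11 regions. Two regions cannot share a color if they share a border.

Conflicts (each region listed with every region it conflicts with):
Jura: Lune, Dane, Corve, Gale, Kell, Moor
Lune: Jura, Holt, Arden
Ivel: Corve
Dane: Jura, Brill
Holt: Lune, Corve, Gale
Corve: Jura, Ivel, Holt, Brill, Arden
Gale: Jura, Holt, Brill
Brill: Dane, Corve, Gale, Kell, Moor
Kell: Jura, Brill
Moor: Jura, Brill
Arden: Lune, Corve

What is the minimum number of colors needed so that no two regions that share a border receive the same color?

Brill and Moor conflict, so at least 2 colors are needed.
A valid assignment using 2 colors: Jura=1, Lune=2, Ivel=1, Dane=2, Holt=1, Corve=2, Gale=2, Brill=1, Kell=2, Moor=2, Arden=1. Each listed conflict is separated.

2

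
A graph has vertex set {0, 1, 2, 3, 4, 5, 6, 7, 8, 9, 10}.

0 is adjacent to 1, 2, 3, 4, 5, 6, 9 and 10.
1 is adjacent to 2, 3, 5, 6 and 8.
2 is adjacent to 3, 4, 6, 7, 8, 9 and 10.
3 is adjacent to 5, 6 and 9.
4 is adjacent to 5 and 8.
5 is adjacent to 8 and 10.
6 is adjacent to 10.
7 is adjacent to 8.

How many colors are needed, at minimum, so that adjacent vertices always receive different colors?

5

0, 1, 2, 3, 6 form a clique, so at least 5 colors are needed.
A valid assignment using 5 colors: 0=blue, 1=green, 2=red, 3=yellow, 4=green, 5=red, 6=purple, 7=green, 8=blue, 9=green, 10=green. Each edge has distinct colors on its endpoints.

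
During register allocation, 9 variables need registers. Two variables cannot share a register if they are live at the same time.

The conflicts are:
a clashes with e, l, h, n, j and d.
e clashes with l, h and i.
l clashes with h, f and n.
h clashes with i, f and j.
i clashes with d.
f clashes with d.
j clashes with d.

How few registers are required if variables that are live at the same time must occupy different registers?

a, e, l, h are mutually in conflict, so at least 4 registers are needed.
4 registers suffice: a=2, e=4, l=3, h=1, i=2, f=2, n=1, j=3, d=1. No two conflicting variables share a register.

4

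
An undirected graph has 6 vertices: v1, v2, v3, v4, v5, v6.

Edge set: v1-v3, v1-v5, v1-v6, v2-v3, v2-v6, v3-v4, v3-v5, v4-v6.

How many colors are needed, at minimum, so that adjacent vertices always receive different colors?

3

v1, v3, v5 form a triangle, so at least 3 colors are needed.
A valid assignment using 3 colors: v1=blue, v2=blue, v3=red, v4=blue, v5=green, v6=red. No two adjacent vertices share a color.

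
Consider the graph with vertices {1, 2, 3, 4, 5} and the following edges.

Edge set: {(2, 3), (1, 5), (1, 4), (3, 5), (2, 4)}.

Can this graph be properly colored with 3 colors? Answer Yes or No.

Yes

The chromatic number is 3. The cycle 1-5-3-2-4-1 has odd length 5, so it cannot be 2-colored; at least 3 colors are needed.
3 colors suffice: 1=blue, 2=blue, 3=red, 4=red, 5=green.
That is already a proper 3-coloring.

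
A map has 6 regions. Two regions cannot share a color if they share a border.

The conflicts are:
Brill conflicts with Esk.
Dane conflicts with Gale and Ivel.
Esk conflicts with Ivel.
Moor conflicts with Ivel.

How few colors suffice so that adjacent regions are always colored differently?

Moor and Ivel conflict, so at least 2 colors are needed.
2 colors suffice: color 1 → {Brill, Gale, Ivel}; color 2 → {Dane, Esk, Moor}. Each listed conflict is separated.

2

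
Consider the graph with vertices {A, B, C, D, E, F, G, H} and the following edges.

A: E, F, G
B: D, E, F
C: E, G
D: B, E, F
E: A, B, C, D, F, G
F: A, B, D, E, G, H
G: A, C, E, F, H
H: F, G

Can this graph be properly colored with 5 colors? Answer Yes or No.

Yes

The chromatic number is 4. B, D, E, F are pairwise adjacent (a clique of size 4), so at least 4 colors are needed.
4 colors suffice: color red → {C, F}; color blue → {E, H}; color green → {B, G}; color yellow → {A, D}.
Since 5 ≥ 4, a proper 5-coloring certainly exists.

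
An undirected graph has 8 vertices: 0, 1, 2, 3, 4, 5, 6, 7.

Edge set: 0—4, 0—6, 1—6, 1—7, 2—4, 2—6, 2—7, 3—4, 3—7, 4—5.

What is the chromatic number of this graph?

3 and 7 are adjacent, so at least 2 colors are needed.
A valid assignment using 2 colors: 0=b, 1=b, 2=b, 3=b, 4=a, 5=b, 6=a, 7=a. Every edge joins two different colors.

2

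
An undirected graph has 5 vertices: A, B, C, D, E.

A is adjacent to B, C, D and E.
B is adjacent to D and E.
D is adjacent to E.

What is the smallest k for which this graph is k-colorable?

4

A, B, D, E are pairwise adjacent (a clique of size 4), so at least 4 colors are needed.
4 colors suffice: color 1 → {A}; color 2 → {C, D}; color 3 → {B}; color 4 → {E}. No two adjacent vertices share a color.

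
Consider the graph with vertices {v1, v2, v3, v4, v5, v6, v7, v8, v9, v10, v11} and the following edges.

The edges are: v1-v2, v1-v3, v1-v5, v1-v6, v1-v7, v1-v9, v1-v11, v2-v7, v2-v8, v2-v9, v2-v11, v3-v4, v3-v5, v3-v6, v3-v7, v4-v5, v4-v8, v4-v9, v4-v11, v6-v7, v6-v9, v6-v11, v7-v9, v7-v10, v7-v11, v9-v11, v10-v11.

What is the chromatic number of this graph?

v1, v6, v7, v9, v11 are pairwise adjacent (a clique of size 5), so at least 5 colors are needed.
5 colors suffice: color 1 → {v1, v4, v10}; color 2 → {v3, v8, v11}; color 3 → {v5, v7}; color 4 → {v9}; color 5 → {v2, v6}. Each edge has distinct colors on its endpoints.

5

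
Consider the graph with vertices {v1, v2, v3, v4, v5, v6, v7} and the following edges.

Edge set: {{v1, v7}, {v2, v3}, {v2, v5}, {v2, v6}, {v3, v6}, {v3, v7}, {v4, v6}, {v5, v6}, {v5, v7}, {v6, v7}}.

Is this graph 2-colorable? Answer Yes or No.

v3, v6, v7 are mutually adjacent, so at least 3 colors are needed.
So 2 colors are not enough.

No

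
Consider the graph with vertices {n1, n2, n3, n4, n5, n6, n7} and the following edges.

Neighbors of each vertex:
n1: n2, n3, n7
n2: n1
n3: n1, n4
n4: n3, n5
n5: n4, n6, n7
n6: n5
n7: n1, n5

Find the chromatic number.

The cycle n3-n1-n7-n5-n4-n3 has odd length 5, so it cannot be 2-colored; at least 3 colors are needed.
3 colors suffice: color 1 → {n1, n5}; color 2 → {n2, n4, n6, n7}; color 3 → {n3}. Every edge joins two different colors.

3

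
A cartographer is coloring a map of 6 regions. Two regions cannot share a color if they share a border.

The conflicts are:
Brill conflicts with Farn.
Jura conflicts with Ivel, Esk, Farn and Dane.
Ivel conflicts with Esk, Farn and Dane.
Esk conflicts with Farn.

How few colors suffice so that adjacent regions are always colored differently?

4

Jura, Ivel, Esk, Farn are mutually in conflict, so at least 4 colors are needed.
4 colors suffice: color 1 → {Brill, Jura}; color 2 → {Farn, Dane}; color 3 → {Ivel}; color 4 → {Esk}. Each listed conflict is separated.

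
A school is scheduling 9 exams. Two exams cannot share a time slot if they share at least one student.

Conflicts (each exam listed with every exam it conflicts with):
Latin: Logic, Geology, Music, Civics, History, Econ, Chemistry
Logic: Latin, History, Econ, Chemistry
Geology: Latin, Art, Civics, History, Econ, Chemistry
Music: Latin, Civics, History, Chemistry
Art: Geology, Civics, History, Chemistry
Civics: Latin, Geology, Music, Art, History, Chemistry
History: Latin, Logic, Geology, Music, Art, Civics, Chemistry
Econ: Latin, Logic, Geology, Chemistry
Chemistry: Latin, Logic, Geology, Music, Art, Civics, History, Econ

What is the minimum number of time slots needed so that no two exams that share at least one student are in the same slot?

Latin, Music, Civics, History, Chemistry pairwise conflict, so at least 5 time slots are needed.
5 time slots suffice: time slot 1 → {Chemistry}; time slot 2 → {Latin, Art}; time slot 3 → {History, Econ}; time slot 4 → {Logic, Civics}; time slot 5 → {Geology, Music}. Every pair that conflicts lands in different time slots.

5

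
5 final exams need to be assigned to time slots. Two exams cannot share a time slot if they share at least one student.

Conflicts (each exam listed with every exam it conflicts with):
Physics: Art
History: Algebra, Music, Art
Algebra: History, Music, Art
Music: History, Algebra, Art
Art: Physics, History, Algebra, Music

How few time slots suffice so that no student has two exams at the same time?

4

History, Algebra, Music, Art all conflict with each other, so at least 4 time slots are needed.
A valid assignment using 4 time slots: Physics=2, History=4, Algebra=2, Music=3, Art=1. Each listed conflict is separated.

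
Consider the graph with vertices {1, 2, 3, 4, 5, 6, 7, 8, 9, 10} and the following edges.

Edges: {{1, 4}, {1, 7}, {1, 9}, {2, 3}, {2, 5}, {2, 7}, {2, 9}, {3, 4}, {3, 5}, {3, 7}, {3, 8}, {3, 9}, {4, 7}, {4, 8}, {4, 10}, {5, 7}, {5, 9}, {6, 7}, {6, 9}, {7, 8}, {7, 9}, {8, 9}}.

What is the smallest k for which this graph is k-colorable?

5

2, 3, 5, 7, 9 are pairwise adjacent (a clique of size 5), so at least 5 colors are needed.
5 colors suffice: color a → {7, 10}; color b → {4, 9}; color c → {1, 3, 6}; color d → {5, 8}; color e → {2}. Every edge joins two different colors.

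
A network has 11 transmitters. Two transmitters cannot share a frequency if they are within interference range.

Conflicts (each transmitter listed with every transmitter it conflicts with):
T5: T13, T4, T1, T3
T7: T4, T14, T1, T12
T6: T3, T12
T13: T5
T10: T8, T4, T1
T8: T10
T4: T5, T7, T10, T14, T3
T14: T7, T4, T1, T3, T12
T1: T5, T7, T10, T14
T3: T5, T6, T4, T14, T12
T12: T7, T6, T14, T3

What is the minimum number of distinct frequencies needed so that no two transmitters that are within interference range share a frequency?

3

T7, T4, T14 all conflict with each other, so at least 3 frequencies are needed.
Using 3 frequencies: T5=3, T7=2, T6=3, T13=1, T10=2, T8=1, T4=1, T14=3, T1=1, T3=2, T12=1. Every pair that conflicts lands in different frequencies.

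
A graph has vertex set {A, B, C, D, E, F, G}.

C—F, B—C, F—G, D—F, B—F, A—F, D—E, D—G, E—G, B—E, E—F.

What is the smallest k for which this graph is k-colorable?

4

D, E, F, G are mutually adjacent (a clique of size 4), so at least 4 colors are needed.
4 colors suffice: color red → {F}; color blue → {A, C, E}; color green → {B, D}; color yellow → {G}. Every edge joins two different colors.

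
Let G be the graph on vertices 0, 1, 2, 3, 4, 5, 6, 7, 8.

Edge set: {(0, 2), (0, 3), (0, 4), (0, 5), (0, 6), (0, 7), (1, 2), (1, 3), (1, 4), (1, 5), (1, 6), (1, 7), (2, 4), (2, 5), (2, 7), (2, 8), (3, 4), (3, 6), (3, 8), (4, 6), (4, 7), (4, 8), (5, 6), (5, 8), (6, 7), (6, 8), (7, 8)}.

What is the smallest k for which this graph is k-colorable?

2, 4, 7, 8 form a clique, so at least 4 colors are needed.
4 colors suffice: color a → {2, 6}; color b → {4, 5}; color c → {0, 1, 8}; color d → {3, 7}. Each edge has distinct colors on its endpoints.

4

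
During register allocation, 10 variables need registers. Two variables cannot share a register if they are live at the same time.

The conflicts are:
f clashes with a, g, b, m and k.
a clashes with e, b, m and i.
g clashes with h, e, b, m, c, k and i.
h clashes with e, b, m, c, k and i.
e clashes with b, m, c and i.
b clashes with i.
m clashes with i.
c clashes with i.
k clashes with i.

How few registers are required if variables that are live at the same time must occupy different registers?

g, h, e, b, i all conflict with each other, so at least 5 registers are needed.
5 registers suffice: register 1 → {f, i}; register 2 → {a, g}; register 3 → {h}; register 4 → {e, k}; register 5 → {b, m, c}. No two conflicting variables share a register.

5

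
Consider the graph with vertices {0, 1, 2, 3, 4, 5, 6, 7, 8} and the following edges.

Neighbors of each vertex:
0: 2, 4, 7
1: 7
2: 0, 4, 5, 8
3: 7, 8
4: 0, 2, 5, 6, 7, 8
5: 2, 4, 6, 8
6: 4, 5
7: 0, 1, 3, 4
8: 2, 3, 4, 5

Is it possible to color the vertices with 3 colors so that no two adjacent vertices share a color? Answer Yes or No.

2, 4, 5, 8 form a clique, so at least 4 colors are needed.
So 3 colors are not enough.

No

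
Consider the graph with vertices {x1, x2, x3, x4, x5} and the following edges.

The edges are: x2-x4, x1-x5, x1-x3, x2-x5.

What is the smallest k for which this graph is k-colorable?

x1 and x3 are adjacent, so at least 2 colors are needed.
2 colors suffice: color R → {x1, x2}; color B → {x3, x4, x5}. Each edge has distinct colors on its endpoints.

2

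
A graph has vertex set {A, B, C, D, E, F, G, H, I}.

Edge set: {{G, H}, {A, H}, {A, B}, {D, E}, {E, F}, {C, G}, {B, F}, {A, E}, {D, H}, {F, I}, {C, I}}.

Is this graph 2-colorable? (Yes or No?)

The cycle F-B-A-H-G-C-I-F has odd length 7, so it cannot be 2-colored; at least 3 colors are needed.
So 2 colors are not enough.

No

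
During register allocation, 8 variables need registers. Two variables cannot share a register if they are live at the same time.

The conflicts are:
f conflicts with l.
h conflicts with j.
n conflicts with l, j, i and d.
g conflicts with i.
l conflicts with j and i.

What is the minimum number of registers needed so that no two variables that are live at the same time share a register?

3

n, l, i pairwise conflict, so at least 3 registers are needed.
3 registers suffice: register 1 → {f, h, n, g}; register 2 → {l, d}; register 3 → {j, i}. Every pair that conflicts lands in different registers.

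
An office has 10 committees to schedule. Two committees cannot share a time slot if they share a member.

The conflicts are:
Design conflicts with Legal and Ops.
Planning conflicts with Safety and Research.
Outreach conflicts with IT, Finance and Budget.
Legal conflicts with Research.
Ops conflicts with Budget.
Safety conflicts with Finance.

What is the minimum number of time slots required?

3

The cycle Legal-Design-Ops-Budget-Outreach-Finance-Safety-Planning-Research-Legal has odd length 9, so it cannot be 2-colored; at least 3 time slots are needed.
A valid assignment using 3 time slots: Design=2, Planning=2, Outreach=1, Legal=1, Ops=1, Safety=1, IT=2, Research=3, Finance=2, Budget=2. Each listed conflict is separated.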